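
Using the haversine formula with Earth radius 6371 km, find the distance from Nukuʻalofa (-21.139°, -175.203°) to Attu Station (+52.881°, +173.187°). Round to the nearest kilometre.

8307 km

Δλ = 173.187 − -175.203 = 348.390°; wrapped into (−180°, 180°]: -11.610°.
Δφ = 52.881 − -21.139 = 74.020°.
a = sin²(Δφ/2) + cos φ₁ · cos φ₂ · sin²(Δλ/2) = 0.368107.
c = 2·atan2(√a, √(1−a)) = 1.30385 rad → d = 6371·c ≈ 8306.84 km.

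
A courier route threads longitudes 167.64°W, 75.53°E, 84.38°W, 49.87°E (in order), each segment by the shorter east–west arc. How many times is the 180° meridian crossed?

1

Leg 1: -167.64° → +75.53°, shortest Δλ = -116.83° (west) — crosses 180°.
Leg 2: +75.53° → -84.38°, shortest Δλ = -159.91° (west) — does not cross 180°.
Leg 3: -84.38° → +49.87°, shortest Δλ = 134.25° (east) — does not cross 180°.
Total crossings: 1.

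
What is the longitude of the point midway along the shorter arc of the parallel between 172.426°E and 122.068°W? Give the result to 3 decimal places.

Signed shortest Δλ from +172.426° to -122.068° is +65.506°.
Midpoint longitude = +172.426° + (+65.506°)/2 = +172.426° + 32.753° = +205.179°.
Normalise into (−180°, 180°]: -154.821°.
(The naïve average (+172.426 + -122.068)/2 = 25.179° is on the wrong side of the globe.)

154.821°W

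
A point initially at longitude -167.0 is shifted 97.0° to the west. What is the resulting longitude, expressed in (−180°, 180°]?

+96.0°

Start at -167.0°; shift −97.0° → -264.0°.
-264.0° lies outside (−180°, 180°]; add 360° → +96.0°.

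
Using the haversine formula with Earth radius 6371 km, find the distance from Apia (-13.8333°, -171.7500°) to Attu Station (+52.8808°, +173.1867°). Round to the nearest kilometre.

7557 km

Δλ = 173.1867 − -171.7500 = 344.9367°; wrapped into (−180°, 180°]: -15.0633°.
Δφ = 52.8808 − -13.8333 = 66.7141°.
a = sin²(Δφ/2) + cos φ₁ · cos φ₂ · sin²(Δλ/2) = 0.312407.
c = 2·atan2(√a, √(1−a)) = 1.18620 rad → d = 6371·c ≈ 7557.28 km.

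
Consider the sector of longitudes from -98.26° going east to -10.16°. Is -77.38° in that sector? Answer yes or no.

Yes

Band width going east from -98.26° to -10.16°: ((-10.16 − -98.26) mod 360) = 88.10°.
Offset of -77.38° east of the west edge: ((-77.38 − -98.26) mod 360) = 20.88°.
20.88° ≤ 88.10° ⇒ inside.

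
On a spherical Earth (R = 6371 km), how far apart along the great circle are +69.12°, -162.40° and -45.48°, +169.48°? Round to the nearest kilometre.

Δλ = 169.48 − -162.40 = 331.88°; wrapped into (−180°, 180°]: -28.12°.
Δφ = -45.48 − 69.12 = -114.60°.
a = sin²(Δφ/2) + cos φ₁ · cos φ₂ · sin²(Δλ/2) = 0.722889.
c = 2·atan2(√a, √(1−a)) = 2.03284 rad → d = 6371·c ≈ 12951.22 km.

12951 km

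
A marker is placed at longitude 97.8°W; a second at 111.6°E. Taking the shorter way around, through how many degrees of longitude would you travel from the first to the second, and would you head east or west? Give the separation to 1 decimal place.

150.6° west

Raw difference: 111.6 − -97.8 = 209.4°.
Normalise into (−180°, 180°]: 209.4° − 360° = -150.6°.
Negative ⇒ the second point lies to the west; separation 150.6°.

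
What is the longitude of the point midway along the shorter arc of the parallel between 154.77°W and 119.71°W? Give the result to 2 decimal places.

137.24°W

Signed shortest Δλ from -154.77° to -119.71° is +35.06°.
Midpoint longitude = -154.77° + (+35.06°)/2 = -154.77° + 17.53° = -137.24°.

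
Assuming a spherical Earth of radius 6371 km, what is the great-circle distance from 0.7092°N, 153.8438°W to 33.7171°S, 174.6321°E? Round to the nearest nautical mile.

Δλ = 174.6321 − -153.8438 = 328.4759°; wrapped into (−180°, 180°]: -31.5241°.
Δφ = -33.7171 − 0.7092 = -34.4263°.
a = sin²(Δφ/2) + cos φ₁ · cos φ₂ · sin²(Δλ/2) = 0.148946.
c = 2·atan2(√a, √(1−a)) = 0.79244 rad → d = 6371·c ≈ 5048.65 km ≈ 2726.05 nmi.

2726 nmi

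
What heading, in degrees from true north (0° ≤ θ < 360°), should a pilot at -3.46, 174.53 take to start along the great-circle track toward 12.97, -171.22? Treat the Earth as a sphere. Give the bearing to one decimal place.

Δλ = -171.22 − 174.53 = -345.75°; wrapped into (−180°, 180°]: 14.25°.
θ = atan2( sin Δλ · cos φ₂ , cos φ₁ · sin φ₂ − sin φ₁ · cos φ₂ · cos Δλ )
  = atan2(0.23987, 0.28103) = 40.482° → normalised to [0°, 360°): 40.482°.

40.5°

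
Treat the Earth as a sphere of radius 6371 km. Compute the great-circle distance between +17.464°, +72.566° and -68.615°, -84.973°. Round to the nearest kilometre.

Δλ = -84.973 − 72.566 = -157.539°.
Δφ = -68.615 − 17.464 = -86.079°.
a = sin²(Δφ/2) + cos φ₁ · cos φ₂ · sin²(Δλ/2) = 0.800442.
c = 2·atan2(√a, √(1−a)) = 2.21540 rad → d = 6371·c ≈ 14114.33 km.

14114 km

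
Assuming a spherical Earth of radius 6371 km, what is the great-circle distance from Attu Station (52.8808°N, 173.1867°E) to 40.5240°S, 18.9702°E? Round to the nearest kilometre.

Δλ = 18.9702 − 173.1867 = -154.2165°.
Δφ = -40.5240 − 52.8808 = -93.4048°.
a = sin²(Δφ/2) + cos φ₁ · cos φ₂ · sin²(Δλ/2) = 0.965583.
c = 2·atan2(√a, √(1−a)) = 2.76839 rad → d = 6371·c ≈ 17637.43 km.

17637 km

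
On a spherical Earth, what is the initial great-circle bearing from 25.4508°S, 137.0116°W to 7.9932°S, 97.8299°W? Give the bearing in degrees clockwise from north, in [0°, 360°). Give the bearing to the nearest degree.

72°

Δλ = -97.8299 − -137.0116 = 39.1817°.
θ = atan2( sin Δλ · cos φ₂ , cos φ₁ · sin φ₂ − sin φ₁ · cos φ₂ · cos Δλ )
  = atan2(0.62564, 0.20431) = 71.915° → normalised to [0°, 360°): 71.915°.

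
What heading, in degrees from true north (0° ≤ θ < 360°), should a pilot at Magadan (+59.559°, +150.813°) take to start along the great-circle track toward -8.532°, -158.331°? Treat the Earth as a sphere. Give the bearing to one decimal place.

128.7°

Δλ = -158.331 − 150.813 = -309.144°; wrapped into (−180°, 180°]: 50.856°.
θ = atan2( sin Δλ · cos φ₂ , cos φ₁ · sin φ₂ − sin φ₁ · cos φ₂ · cos Δλ )
  = atan2(0.76698, -0.61340) = 128.651° → normalised to [0°, 360°): 128.651°.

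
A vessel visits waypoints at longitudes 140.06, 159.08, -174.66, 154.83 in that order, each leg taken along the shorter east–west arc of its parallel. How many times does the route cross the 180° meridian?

2

Leg 1: +140.06° → +159.08°, shortest Δλ = 19.02° (east) — does not cross 180°.
Leg 2: +159.08° → -174.66°, shortest Δλ = 26.26° (east) — crosses 180°.
Leg 3: -174.66° → +154.83°, shortest Δλ = -30.51° (west) — crosses 180°.
Total crossings: 2.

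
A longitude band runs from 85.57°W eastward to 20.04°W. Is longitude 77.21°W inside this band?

Band width going east from -85.57° to -20.04°: ((-20.04 − -85.57) mod 360) = 65.53°.
Offset of -77.21° east of the west edge: ((-77.21 − -85.57) mod 360) = 8.36°.
8.36° ≤ 65.53° ⇒ inside.

Yes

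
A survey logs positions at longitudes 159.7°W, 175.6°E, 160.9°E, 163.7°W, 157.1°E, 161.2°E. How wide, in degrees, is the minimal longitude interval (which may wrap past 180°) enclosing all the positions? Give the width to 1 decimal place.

43.2°

Sort the longitudes: -163.7°, -159.7°, +157.1°, +160.9°, +161.2°, +175.6°.
Eastward gaps between consecutive values (wrapping around): 4.0°, 316.8°, 3.8°, 0.3°, 14.4°, 20.7°.
Largest gap = 316.8° ⇒ minimal covering band is its complement: 360° − 316.8° = 43.2°.
Band runs from +157.1° eastward to -159.7°, crossing the antimeridian.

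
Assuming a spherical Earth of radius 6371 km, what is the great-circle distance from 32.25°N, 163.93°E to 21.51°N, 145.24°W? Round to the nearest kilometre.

5133 km

Δλ = -145.24 − 163.93 = -309.17°; wrapped into (−180°, 180°]: 50.83°.
Δφ = 21.51 − 32.25 = -10.74°.
a = sin²(Δφ/2) + cos φ₁ · cos φ₂ · sin²(Δλ/2) = 0.153683.
c = 2·atan2(√a, √(1−a)) = 0.80566 rad → d = 6371·c ≈ 5132.87 km.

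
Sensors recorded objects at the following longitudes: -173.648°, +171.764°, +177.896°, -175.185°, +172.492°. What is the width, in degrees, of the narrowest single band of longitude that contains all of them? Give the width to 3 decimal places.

Sort the longitudes: -175.185°, -173.648°, +171.764°, +172.492°, +177.896°.
Eastward gaps between consecutive values (wrapping around): 1.537°, 345.412°, 0.728°, 5.404°, 6.919°.
Largest gap = 345.412° ⇒ minimal covering band is its complement: 360° − 345.412° = 14.588°.
Band runs from +171.764° eastward to -173.648°, crossing the antimeridian.

14.588°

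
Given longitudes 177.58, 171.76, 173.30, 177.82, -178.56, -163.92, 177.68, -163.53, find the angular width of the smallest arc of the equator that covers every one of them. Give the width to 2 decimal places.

Sort the longitudes: -178.56°, -163.92°, -163.53°, +171.76°, +173.30°, +177.58°, +177.68°, +177.82°.
Eastward gaps between consecutive values (wrapping around): 14.64°, 0.39°, 335.29°, 1.54°, 4.28°, 0.10°, 0.14°, 3.62°.
Largest gap = 335.29° ⇒ minimal covering band is its complement: 360° − 335.29° = 24.71°.
Band runs from +171.76° eastward to -163.53°, crossing the antimeridian.

24.71°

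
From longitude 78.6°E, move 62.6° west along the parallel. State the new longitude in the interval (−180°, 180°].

Start at +78.6°; shift −62.6° → +16.0°.
+16.0° already lies in (−180°, 180°].

16.0°E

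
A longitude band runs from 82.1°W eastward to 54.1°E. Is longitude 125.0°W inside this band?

No

Band width going east from -82.1° to +54.1°: ((54.1 − -82.1) mod 360) = 136.2°.
Offset of -125.0° east of the west edge: ((-125.0 − -82.1) mod 360) = 317.1°.
317.1° > 136.2° ⇒ outside.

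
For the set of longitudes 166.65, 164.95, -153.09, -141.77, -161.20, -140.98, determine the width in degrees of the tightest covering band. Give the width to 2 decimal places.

Sort the longitudes: -161.20°, -153.09°, -141.77°, -140.98°, +164.95°, +166.65°.
Eastward gaps between consecutive values (wrapping around): 8.11°, 11.32°, 0.79°, 305.93°, 1.70°, 32.15°.
Largest gap = 305.93° ⇒ minimal covering band is its complement: 360° − 305.93° = 54.07°.
Band runs from +164.95° eastward to -140.98°, crossing the antimeridian.

54.07°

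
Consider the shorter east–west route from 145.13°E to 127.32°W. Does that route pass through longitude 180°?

Yes

Naïve |-127.32 − 145.13| = 272.45° > 180°, so the shorter arc goes the other way round — across 180°.
Signed shortest Δλ = ((-127.32 − 145.13 + 180) mod 360) − 180 = 87.55°.
Going east by 87.55° from +145.13° passes through 180° before reaching -127.32°.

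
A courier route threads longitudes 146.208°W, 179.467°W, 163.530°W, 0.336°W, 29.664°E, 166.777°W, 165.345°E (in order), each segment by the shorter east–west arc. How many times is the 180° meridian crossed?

Leg 1: -146.208° → -179.467°, shortest Δλ = -33.259° (west) — does not cross 180°.
Leg 2: -179.467° → -163.530°, shortest Δλ = 15.937° (east) — does not cross 180°.
Leg 3: -163.530° → -0.336°, shortest Δλ = 163.194° (east) — does not cross 180°.
Leg 4: -0.336° → +29.664°, shortest Δλ = 30.0° (east) — does not cross 180°.
Leg 5: +29.664° → -166.777°, shortest Δλ = 163.559° (east) — crosses 180°.
Leg 6: -166.777° → +165.345°, shortest Δλ = -27.878° (west) — crosses 180°.
Total crossings: 2.

2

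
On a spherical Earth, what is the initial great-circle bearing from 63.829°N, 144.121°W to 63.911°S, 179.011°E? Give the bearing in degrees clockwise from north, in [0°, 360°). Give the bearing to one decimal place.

200.3°

Δλ = 179.011 − -144.121 = 323.132°; wrapped into (−180°, 180°]: -36.868°.
θ = atan2( sin Δλ · cos φ₂ , cos φ₁ · sin φ₂ − sin φ₁ · cos φ₂ · cos Δλ )
  = atan2(-0.26385, -0.71187) = -159.663° → normalised to [0°, 360°): 200.337°.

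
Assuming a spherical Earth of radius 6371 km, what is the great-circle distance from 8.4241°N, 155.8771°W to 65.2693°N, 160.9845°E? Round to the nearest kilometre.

Δλ = 160.9845 − -155.8771 = 316.8616°; wrapped into (−180°, 180°]: -43.1384°.
Δφ = 65.2693 − 8.4241 = 56.8452°.
a = sin²(Δφ/2) + cos φ₁ · cos φ₂ · sin²(Δλ/2) = 0.282478.
c = 2·atan2(√a, √(1−a)) = 1.12071 rad → d = 6371·c ≈ 7140.04 km.

7140 km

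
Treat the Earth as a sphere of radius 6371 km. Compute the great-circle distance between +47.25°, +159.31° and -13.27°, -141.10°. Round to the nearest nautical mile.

4830 nmi

Δλ = -141.10 − 159.31 = -300.41°; wrapped into (−180°, 180°]: 59.59°.
Δφ = -13.27 − 47.25 = -60.52°.
a = sin²(Δφ/2) + cos φ₁ · cos φ₂ · sin²(Δλ/2) = 0.417066.
c = 2·atan2(√a, √(1−a)) = 1.40416 rad → d = 6371·c ≈ 8945.90 km ≈ 4830.40 nmi.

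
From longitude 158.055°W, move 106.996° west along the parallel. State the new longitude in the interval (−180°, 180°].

94.949°E

Start at -158.055°; shift −106.996° → -265.051°.
-265.051° lies outside (−180°, 180°]; add 360° → +94.949°.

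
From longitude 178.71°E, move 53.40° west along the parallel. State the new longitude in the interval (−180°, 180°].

125.31°E

Start at +178.71°; shift −53.40° → +125.31°.
+125.31° already lies in (−180°, 180°].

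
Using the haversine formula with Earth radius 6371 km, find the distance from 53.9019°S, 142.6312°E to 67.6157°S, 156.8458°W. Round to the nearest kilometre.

Δλ = -156.8458 − 142.6312 = -299.4770°; wrapped into (−180°, 180°]: 60.5230°.
Δφ = -67.6157 − -53.9019 = -13.7138°.
a = sin²(Δφ/2) + cos φ₁ · cos φ₂ · sin²(Δλ/2) = 0.071235.
c = 2·atan2(√a, √(1−a)) = 0.54035 rad → d = 6371·c ≈ 3442.54 km.

3443 km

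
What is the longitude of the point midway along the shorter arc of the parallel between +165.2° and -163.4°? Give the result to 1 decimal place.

Signed shortest Δλ from +165.2° to -163.4° is +31.4°.
Midpoint longitude = +165.2° + (+31.4°)/2 = +165.2° + 15.7° = +180.9°.
Normalise into (−180°, 180°]: -179.1°.
(The naïve average (+165.2 + -163.4)/2 = 0.9° is on the wrong side of the globe.)

-179.1°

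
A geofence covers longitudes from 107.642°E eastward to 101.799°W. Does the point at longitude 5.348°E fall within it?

Band width going east from +107.642° to -101.799°: ((-101.799 − 107.642) mod 360) = 150.559°.
Offset of +5.348° east of the west edge: ((5.348 − 107.642) mod 360) = 257.706°.
257.706° > 150.559° ⇒ outside.

No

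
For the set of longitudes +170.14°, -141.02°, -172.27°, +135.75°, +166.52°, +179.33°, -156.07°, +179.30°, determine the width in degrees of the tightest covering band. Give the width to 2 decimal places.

Sort the longitudes: -172.27°, -156.07°, -141.02°, +135.75°, +166.52°, +170.14°, +179.30°, +179.33°.
Eastward gaps between consecutive values (wrapping around): 16.20°, 15.05°, 276.77°, 30.77°, 3.62°, 9.16°, 0.03°, 8.40°.
Largest gap = 276.77° ⇒ minimal covering band is its complement: 360° − 276.77° = 83.23°.
Band runs from +135.75° eastward to -141.02°, crossing the antimeridian.

83.23°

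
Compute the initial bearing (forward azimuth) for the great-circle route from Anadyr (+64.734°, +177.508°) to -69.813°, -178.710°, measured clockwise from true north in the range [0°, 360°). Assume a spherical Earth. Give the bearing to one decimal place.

Δλ = -178.710 − 177.508 = -356.218°; wrapped into (−180°, 180°]: 3.782°.
θ = atan2( sin Δλ · cos φ₂ , cos φ₁ · sin φ₂ − sin φ₁ · cos φ₂ · cos Δλ )
  = atan2(0.02276, -0.71200) = 178.169° → normalised to [0°, 360°): 178.169°.

178.2°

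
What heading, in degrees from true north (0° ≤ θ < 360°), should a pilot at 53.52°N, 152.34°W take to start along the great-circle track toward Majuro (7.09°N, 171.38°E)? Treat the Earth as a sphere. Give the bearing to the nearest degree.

Δλ = 171.38 − -152.34 = 323.72°; wrapped into (−180°, 180°]: -36.28°.
θ = atan2( sin Δλ · cos φ₂ , cos φ₁ · sin φ₂ − sin φ₁ · cos φ₂ · cos Δλ )
  = atan2(-0.58721, -0.56984) = -134.140° → normalised to [0°, 360°): 225.860°.

226°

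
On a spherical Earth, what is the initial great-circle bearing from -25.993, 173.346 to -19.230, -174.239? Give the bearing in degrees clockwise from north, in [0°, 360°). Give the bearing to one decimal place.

62.0°

Δλ = -174.239 − 173.346 = -347.585°; wrapped into (−180°, 180°]: 12.415°.
θ = atan2( sin Δλ · cos φ₂ , cos φ₁ · sin φ₂ − sin φ₁ · cos φ₂ · cos Δλ )
  = atan2(0.20300, 0.10809) = 61.967° → normalised to [0°, 360°): 61.967°.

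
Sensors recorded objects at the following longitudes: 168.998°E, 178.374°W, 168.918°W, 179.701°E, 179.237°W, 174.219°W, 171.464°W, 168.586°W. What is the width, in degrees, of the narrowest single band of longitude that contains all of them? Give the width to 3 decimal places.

Sort the longitudes: -179.237°, -178.374°, -174.219°, -171.464°, -168.918°, -168.586°, +168.998°, +179.701°.
Eastward gaps between consecutive values (wrapping around): 0.863°, 4.155°, 2.755°, 2.546°, 0.332°, 337.584°, 10.703°, 1.062°.
Largest gap = 337.584° ⇒ minimal covering band is its complement: 360° − 337.584° = 22.416°.
Band runs from +168.998° eastward to -168.586°, crossing the antimeridian.

22.416°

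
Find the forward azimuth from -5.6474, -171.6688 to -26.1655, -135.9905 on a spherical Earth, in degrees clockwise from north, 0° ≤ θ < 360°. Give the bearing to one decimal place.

125.0°

Δλ = -135.9905 − -171.6688 = 35.6783°.
θ = atan2( sin Δλ · cos φ₂ , cos φ₁ · sin φ₂ − sin φ₁ · cos φ₂ · cos Δλ )
  = atan2(0.52347, -0.36708) = 125.040° → normalised to [0°, 360°): 125.040°.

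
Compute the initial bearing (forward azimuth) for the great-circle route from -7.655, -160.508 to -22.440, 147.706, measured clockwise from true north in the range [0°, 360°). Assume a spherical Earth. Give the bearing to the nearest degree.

247°

Δλ = 147.706 − -160.508 = 308.214°; wrapped into (−180°, 180°]: -51.786°.
θ = atan2( sin Δλ · cos φ₂ , cos φ₁ · sin φ₂ − sin φ₁ · cos φ₂ · cos Δλ )
  = atan2(-0.72621, -0.30215) = -112.590° → normalised to [0°, 360°): 247.410°.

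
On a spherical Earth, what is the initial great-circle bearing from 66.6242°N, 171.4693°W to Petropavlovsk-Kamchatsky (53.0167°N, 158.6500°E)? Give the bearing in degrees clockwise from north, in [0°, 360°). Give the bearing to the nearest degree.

Δλ = 158.6500 − -171.4693 = 330.1193°; wrapped into (−180°, 180°]: -29.8807°.
θ = atan2( sin Δλ · cos φ₂ , cos φ₁ · sin φ₂ − sin φ₁ · cos φ₂ · cos Δλ )
  = atan2(-0.29971, -0.16186) = -118.372° → normalised to [0°, 360°): 241.628°.

242°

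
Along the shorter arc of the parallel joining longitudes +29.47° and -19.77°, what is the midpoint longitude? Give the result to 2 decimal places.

Signed shortest Δλ from +29.47° to -19.77° is -49.24°.
Midpoint longitude = +29.47° + (-49.24°)/2 = +29.47° − 24.62° = +4.85°.

+4.85°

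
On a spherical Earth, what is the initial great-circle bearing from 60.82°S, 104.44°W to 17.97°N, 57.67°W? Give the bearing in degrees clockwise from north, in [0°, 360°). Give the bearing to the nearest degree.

Δλ = -57.67 − -104.44 = 46.77°.
θ = atan2( sin Δλ · cos φ₂ , cos φ₁ · sin φ₂ − sin φ₁ · cos φ₂ · cos Δλ )
  = atan2(0.69307, 0.71925) = 43.938° → normalised to [0°, 360°): 43.938°.

44°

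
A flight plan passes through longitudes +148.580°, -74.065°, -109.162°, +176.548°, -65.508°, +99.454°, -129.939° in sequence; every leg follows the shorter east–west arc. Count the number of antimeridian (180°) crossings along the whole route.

Leg 1: +148.580° → -74.065°, shortest Δλ = 137.355° (east) — crosses 180°.
Leg 2: -74.065° → -109.162°, shortest Δλ = -35.097° (west) — does not cross 180°.
Leg 3: -109.162° → +176.548°, shortest Δλ = -74.29° (west) — crosses 180°.
Leg 4: +176.548° → -65.508°, shortest Δλ = 117.944° (east) — crosses 180°.
Leg 5: -65.508° → +99.454°, shortest Δλ = 164.962° (east) — does not cross 180°.
Leg 6: +99.454° → -129.939°, shortest Δλ = 130.607° (east) — crosses 180°.
Total crossings: 4.

4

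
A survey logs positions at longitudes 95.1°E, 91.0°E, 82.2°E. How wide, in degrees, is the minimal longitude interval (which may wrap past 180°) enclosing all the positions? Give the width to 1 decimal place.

12.9°

Sort the longitudes: +82.2°, +91.0°, +95.1°.
Eastward gaps between consecutive values (wrapping around): 8.8°, 4.1°, 347.1°.
Largest gap = 347.1° ⇒ minimal covering band is its complement: 360° − 347.1° = 12.9°.
Band runs from +82.2° eastward to +95.1°.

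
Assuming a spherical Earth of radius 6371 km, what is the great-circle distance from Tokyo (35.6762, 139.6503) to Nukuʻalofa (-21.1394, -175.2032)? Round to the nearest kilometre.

Δλ = -175.2032 − 139.6503 = -314.8535°; wrapped into (−180°, 180°]: 45.1465°.
Δφ = -21.1394 − 35.6762 = -56.8156°.
a = sin²(Δφ/2) + cos φ₁ · cos φ₂ · sin²(Δλ/2) = 0.337975.
c = 2·atan2(√a, √(1−a)) = 1.24079 rad → d = 6371·c ≈ 7905.07 km.

7905 km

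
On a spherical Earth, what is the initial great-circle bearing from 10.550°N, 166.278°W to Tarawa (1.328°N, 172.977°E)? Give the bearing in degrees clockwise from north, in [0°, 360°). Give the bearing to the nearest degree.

247°

Δλ = 172.977 − -166.278 = 339.255°; wrapped into (−180°, 180°]: -20.745°.
θ = atan2( sin Δλ · cos φ₂ , cos φ₁ · sin φ₂ − sin φ₁ · cos φ₂ · cos Δλ )
  = atan2(-0.35411, -0.14839) = -112.736° → normalised to [0°, 360°): 247.264°.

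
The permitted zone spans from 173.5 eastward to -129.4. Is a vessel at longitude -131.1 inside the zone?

Band width going east from +173.5° to -129.4°: ((-129.4 − 173.5) mod 360) = 57.1°.
Offset of -131.1° east of the west edge: ((-131.1 − 173.5) mod 360) = 55.4°.
55.4° ≤ 57.1° ⇒ inside.

Yes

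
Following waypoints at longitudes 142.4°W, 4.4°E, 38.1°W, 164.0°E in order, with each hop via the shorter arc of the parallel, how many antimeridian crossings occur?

Leg 1: -142.4° → +4.4°, shortest Δλ = 146.8° (east) — does not cross 180°.
Leg 2: +4.4° → -38.1°, shortest Δλ = -42.5° (west) — does not cross 180°.
Leg 3: -38.1° → +164.0°, shortest Δλ = -157.9° (west) — crosses 180°.
Total crossings: 1.

1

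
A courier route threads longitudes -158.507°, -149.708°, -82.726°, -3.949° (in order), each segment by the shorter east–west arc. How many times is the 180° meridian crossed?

0

Leg 1: -158.507° → -149.708°, shortest Δλ = 8.799° (east) — does not cross 180°.
Leg 2: -149.708° → -82.726°, shortest Δλ = 66.982° (east) — does not cross 180°.
Leg 3: -82.726° → -3.949°, shortest Δλ = 78.777° (east) — does not cross 180°.
Total crossings: 0.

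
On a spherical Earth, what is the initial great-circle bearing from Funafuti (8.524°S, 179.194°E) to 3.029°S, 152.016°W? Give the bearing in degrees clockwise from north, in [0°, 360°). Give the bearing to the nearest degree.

Δλ = -152.016 − 179.194 = -331.210°; wrapped into (−180°, 180°]: 28.790°.
θ = atan2( sin Δλ · cos φ₂ , cos φ₁ · sin φ₂ − sin φ₁ · cos φ₂ · cos Δλ )
  = atan2(0.48093, 0.07746) = 80.850° → normalised to [0°, 360°): 80.850°.

81°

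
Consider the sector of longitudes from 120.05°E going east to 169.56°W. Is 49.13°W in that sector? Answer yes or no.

No

Band width going east from +120.05° to -169.56°: ((-169.56 − 120.05) mod 360) = 70.39°.
Offset of -49.13° east of the west edge: ((-49.13 − 120.05) mod 360) = 190.82°.
190.82° > 70.39° ⇒ outside.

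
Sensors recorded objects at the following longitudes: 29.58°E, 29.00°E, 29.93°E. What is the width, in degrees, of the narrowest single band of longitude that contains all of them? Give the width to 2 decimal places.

Sort the longitudes: +29.00°, +29.58°, +29.93°.
Eastward gaps between consecutive values (wrapping around): 0.58°, 0.35°, 359.07°.
Largest gap = 359.07° ⇒ minimal covering band is its complement: 360° − 359.07° = 0.93°.
Band runs from +29.00° eastward to +29.93°.

0.93°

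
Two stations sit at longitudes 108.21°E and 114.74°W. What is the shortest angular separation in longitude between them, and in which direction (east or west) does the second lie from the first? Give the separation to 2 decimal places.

Raw difference: -114.74 − 108.21 = -222.95°.
Normalise into (−180°, 180°]: -222.95° + 360° = 137.05°.
Positive ⇒ the second point lies to the east; separation 137.05°.

137.05° east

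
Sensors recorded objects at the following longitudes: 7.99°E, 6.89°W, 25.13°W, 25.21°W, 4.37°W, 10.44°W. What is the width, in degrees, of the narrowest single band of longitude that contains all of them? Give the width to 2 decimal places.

33.20°

Sort the longitudes: -25.21°, -25.13°, -10.44°, -6.89°, -4.37°, +7.99°.
Eastward gaps between consecutive values (wrapping around): 0.08°, 14.69°, 3.55°, 2.52°, 12.36°, 326.80°.
Largest gap = 326.80° ⇒ minimal covering band is its complement: 360° − 326.80° = 33.20°.
Band runs from -25.21° eastward to +7.99°.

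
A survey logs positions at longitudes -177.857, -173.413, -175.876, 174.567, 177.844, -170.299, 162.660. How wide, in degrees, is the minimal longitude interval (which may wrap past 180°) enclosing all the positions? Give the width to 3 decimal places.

Sort the longitudes: -177.857°, -175.876°, -173.413°, -170.299°, +162.660°, +174.567°, +177.844°.
Eastward gaps between consecutive values (wrapping around): 1.981°, 2.463°, 3.114°, 332.959°, 11.907°, 3.277°, 4.299°.
Largest gap = 332.959° ⇒ minimal covering band is its complement: 360° − 332.959° = 27.041°.
Band runs from +162.660° eastward to -170.299°, crossing the antimeridian.

27.041°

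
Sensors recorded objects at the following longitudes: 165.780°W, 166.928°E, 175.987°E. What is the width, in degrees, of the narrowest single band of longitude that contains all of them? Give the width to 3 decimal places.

Sort the longitudes: -165.780°, +166.928°, +175.987°.
Eastward gaps between consecutive values (wrapping around): 332.708°, 9.059°, 18.233°.
Largest gap = 332.708° ⇒ minimal covering band is its complement: 360° − 332.708° = 27.292°.
Band runs from +166.928° eastward to -165.780°, crossing the antimeridian.

27.292°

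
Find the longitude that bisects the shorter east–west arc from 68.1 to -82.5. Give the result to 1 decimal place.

Signed shortest Δλ from +68.1° to -82.5° is -150.6°.
Midpoint longitude = +68.1° + (-150.6°)/2 = +68.1° − 75.3° = -7.2°.

-7.2°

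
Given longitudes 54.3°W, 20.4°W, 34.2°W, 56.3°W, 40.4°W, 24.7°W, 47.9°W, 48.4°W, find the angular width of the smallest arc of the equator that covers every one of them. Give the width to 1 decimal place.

Sort the longitudes: -56.3°, -54.3°, -48.4°, -47.9°, -40.4°, -34.2°, -24.7°, -20.4°.
Eastward gaps between consecutive values (wrapping around): 2.0°, 5.9°, 0.5°, 7.5°, 6.2°, 9.5°, 4.3°, 324.1°.
Largest gap = 324.1° ⇒ minimal covering band is its complement: 360° − 324.1° = 35.9°.
Band runs from -56.3° eastward to -20.4°.

35.9°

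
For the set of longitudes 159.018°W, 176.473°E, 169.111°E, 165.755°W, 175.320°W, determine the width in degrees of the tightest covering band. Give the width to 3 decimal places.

Sort the longitudes: -175.320°, -165.755°, -159.018°, +169.111°, +176.473°.
Eastward gaps between consecutive values (wrapping around): 9.565°, 6.737°, 328.129°, 7.362°, 8.207°.
Largest gap = 328.129° ⇒ minimal covering band is its complement: 360° − 328.129° = 31.871°.
Band runs from +169.111° eastward to -159.018°, crossing the antimeridian.

31.871°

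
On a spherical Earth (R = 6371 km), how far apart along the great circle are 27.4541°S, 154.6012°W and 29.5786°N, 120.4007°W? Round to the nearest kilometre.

7311 km

Δλ = -120.4007 − -154.6012 = 34.2005°.
Δφ = 29.5786 − -27.4541 = 57.0327°.
a = sin²(Δφ/2) + cos φ₁ · cos φ₂ · sin²(Δλ/2) = 0.294646.
c = 2·atan2(√a, √(1−a)) = 1.14757 rad → d = 6371·c ≈ 7311.14 km.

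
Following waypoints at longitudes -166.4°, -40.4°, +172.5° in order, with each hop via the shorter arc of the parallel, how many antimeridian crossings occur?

1

Leg 1: -166.4° → -40.4°, shortest Δλ = 126.0° (east) — does not cross 180°.
Leg 2: -40.4° → +172.5°, shortest Δλ = -147.1° (west) — crosses 180°.
Total crossings: 1.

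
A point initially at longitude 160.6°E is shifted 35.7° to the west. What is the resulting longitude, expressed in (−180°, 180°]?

Start at +160.6°; shift −35.7° → +124.9°.
+124.9° already lies in (−180°, 180°].

124.9°E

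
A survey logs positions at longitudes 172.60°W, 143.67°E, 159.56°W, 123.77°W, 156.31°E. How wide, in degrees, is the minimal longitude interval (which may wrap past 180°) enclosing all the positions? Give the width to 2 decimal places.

Sort the longitudes: -172.60°, -159.56°, -123.77°, +143.67°, +156.31°.
Eastward gaps between consecutive values (wrapping around): 13.04°, 35.79°, 267.44°, 12.64°, 31.09°.
Largest gap = 267.44° ⇒ minimal covering band is its complement: 360° − 267.44° = 92.56°.
Band runs from +143.67° eastward to -123.77°, crossing the antimeridian.

92.56°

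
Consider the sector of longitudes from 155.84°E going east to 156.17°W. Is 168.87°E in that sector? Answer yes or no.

Yes

Band width going east from +155.84° to -156.17°: ((-156.17 − 155.84) mod 360) = 47.99°.
Offset of +168.87° east of the west edge: ((168.87 − 155.84) mod 360) = 13.03°.
13.03° ≤ 47.99° ⇒ inside.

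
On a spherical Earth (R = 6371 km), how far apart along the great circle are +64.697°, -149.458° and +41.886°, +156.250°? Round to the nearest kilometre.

Δλ = 156.250 − -149.458 = 305.708°; wrapped into (−180°, 180°]: -54.292°.
Δφ = 41.886 − 64.697 = -22.811°.
a = sin²(Δφ/2) + cos φ₁ · cos φ₂ · sin²(Δλ/2) = 0.105345.
c = 2·atan2(√a, √(1−a)) = 0.66111 rad → d = 6371·c ≈ 4211.94 km.

4212 km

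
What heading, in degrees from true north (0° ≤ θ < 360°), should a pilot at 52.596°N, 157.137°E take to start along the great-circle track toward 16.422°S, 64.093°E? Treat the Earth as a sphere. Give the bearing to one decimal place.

262.2°

Δλ = 64.093 − 157.137 = -93.044°.
θ = atan2( sin Δλ · cos φ₂ , cos φ₁ · sin φ₂ − sin φ₁ · cos φ₂ · cos Δλ )
  = atan2(-0.95785, -0.13126) = -97.803° → normalised to [0°, 360°): 262.197°.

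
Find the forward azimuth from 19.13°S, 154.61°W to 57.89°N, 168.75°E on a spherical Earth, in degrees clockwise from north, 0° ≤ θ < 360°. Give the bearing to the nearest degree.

341°

Δλ = 168.75 − -154.61 = 323.36°; wrapped into (−180°, 180°]: -36.64°.
θ = atan2( sin Δλ · cos φ₂ , cos φ₁ · sin φ₂ − sin φ₁ · cos φ₂ · cos Δλ )
  = atan2(-0.31722, 0.94003) = -18.647° → normalised to [0°, 360°): 341.353°.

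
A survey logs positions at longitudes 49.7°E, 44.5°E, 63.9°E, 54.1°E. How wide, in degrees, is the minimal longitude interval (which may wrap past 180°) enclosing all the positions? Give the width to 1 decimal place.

Sort the longitudes: +44.5°, +49.7°, +54.1°, +63.9°.
Eastward gaps between consecutive values (wrapping around): 5.2°, 4.4°, 9.8°, 340.6°.
Largest gap = 340.6° ⇒ minimal covering band is its complement: 360° − 340.6° = 19.4°.
Band runs from +44.5° eastward to +63.9°.

19.4°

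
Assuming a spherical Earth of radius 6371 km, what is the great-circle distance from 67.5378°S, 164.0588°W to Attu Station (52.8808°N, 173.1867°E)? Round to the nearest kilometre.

13523 km

Δλ = 173.1867 − -164.0588 = 337.2455°; wrapped into (−180°, 180°]: -22.7545°.
Δφ = 52.8808 − -67.5378 = 120.4186°.
a = sin²(Δφ/2) + cos φ₁ · cos φ₂ · sin²(Δλ/2) = 0.762130.
c = 2·atan2(√a, √(1−a)) = 2.12264 rad → d = 6371·c ≈ 13523.35 km.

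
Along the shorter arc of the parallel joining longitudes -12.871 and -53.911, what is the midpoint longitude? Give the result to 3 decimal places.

-33.391°

Signed shortest Δλ from -12.871° to -53.911° is -41.040°.
Midpoint longitude = -12.871° + (-41.040°)/2 = -12.871° − 20.520° = -33.391°.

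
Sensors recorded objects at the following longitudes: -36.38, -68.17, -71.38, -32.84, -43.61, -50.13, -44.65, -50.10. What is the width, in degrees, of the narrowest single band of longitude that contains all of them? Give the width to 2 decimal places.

Sort the longitudes: -71.38°, -68.17°, -50.13°, -50.10°, -44.65°, -43.61°, -36.38°, -32.84°.
Eastward gaps between consecutive values (wrapping around): 3.21°, 18.04°, 0.03°, 5.45°, 1.04°, 7.23°, 3.54°, 321.46°.
Largest gap = 321.46° ⇒ minimal covering band is its complement: 360° − 321.46° = 38.54°.
Band runs from -71.38° eastward to -32.84°.

38.54°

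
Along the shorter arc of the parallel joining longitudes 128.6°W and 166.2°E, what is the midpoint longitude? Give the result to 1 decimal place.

Signed shortest Δλ from -128.6° to +166.2° is -65.2°.
Midpoint longitude = -128.6° + (-65.2°)/2 = -128.6° − 32.6° = -161.2°.
(The naïve average (-128.6 + +166.2)/2 = 18.8° is on the wrong side of the globe.)

161.2°W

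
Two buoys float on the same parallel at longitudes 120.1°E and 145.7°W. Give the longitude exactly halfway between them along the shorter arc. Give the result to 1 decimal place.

167.2°E

Signed shortest Δλ from +120.1° to -145.7° is +94.2°.
Midpoint longitude = +120.1° + (+94.2°)/2 = +120.1° + 47.1° = +167.2°.
(The naïve average (+120.1 + -145.7)/2 = -12.8° is on the wrong side of the globe.)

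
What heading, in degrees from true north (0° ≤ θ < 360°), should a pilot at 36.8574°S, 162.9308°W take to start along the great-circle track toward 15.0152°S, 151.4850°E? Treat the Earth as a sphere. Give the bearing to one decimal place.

Δλ = 151.4850 − -162.9308 = 314.4158°; wrapped into (−180°, 180°]: -45.5842°.
θ = atan2( sin Δλ · cos φ₂ , cos φ₁ · sin φ₂ − sin φ₁ · cos φ₂ · cos Δλ )
  = atan2(-0.68989, 0.19817) = -73.974° → normalised to [0°, 360°): 286.026°.

286.0°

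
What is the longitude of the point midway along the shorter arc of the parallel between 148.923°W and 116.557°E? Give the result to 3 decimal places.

163.817°E

Signed shortest Δλ from -148.923° to +116.557° is -94.520°.
Midpoint longitude = -148.923° + (-94.520°)/2 = -148.923° − 47.260° = -196.183°.
Normalise into (−180°, 180°]: +163.817°.
(The naïve average (-148.923 + +116.557)/2 = -16.183° is on the wrong side of the globe.)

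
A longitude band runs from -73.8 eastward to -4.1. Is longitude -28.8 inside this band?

Yes

Band width going east from -73.8° to -4.1°: ((-4.1 − -73.8) mod 360) = 69.7°.
Offset of -28.8° east of the west edge: ((-28.8 − -73.8) mod 360) = 45.0°.
45.0° ≤ 69.7° ⇒ inside.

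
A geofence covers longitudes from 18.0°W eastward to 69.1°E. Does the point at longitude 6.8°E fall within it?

Yes

Band width going east from -18.0° to +69.1°: ((69.1 − -18.0) mod 360) = 87.1°.
Offset of +6.8° east of the west edge: ((6.8 − -18.0) mod 360) = 24.8°.
24.8° ≤ 87.1° ⇒ inside.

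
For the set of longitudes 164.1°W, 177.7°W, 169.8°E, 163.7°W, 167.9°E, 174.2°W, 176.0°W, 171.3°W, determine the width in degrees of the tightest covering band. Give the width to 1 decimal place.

28.4°

Sort the longitudes: -177.7°, -176.0°, -174.2°, -171.3°, -164.1°, -163.7°, +167.9°, +169.8°.
Eastward gaps between consecutive values (wrapping around): 1.7°, 1.8°, 2.9°, 7.2°, 0.4°, 331.6°, 1.9°, 12.5°.
Largest gap = 331.6° ⇒ minimal covering band is its complement: 360° − 331.6° = 28.4°.
Band runs from +167.9° eastward to -163.7°, crossing the antimeridian.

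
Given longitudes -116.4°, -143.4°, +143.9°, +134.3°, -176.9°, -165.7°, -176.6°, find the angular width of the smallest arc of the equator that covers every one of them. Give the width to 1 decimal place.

Sort the longitudes: -176.9°, -176.6°, -165.7°, -143.4°, -116.4°, +134.3°, +143.9°.
Eastward gaps between consecutive values (wrapping around): 0.3°, 10.9°, 22.3°, 27.0°, 250.7°, 9.6°, 39.2°.
Largest gap = 250.7° ⇒ minimal covering band is its complement: 360° − 250.7° = 109.3°.
Band runs from +134.3° eastward to -116.4°, crossing the antimeridian.

109.3°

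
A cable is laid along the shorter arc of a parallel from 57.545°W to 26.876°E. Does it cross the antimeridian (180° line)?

No

Signed shortest Δλ = ((26.876 − -57.545 + 180) mod 360) − 180 = 84.421°.
Going east by 84.421° from -57.545° reaches +26.876° without touching 180°.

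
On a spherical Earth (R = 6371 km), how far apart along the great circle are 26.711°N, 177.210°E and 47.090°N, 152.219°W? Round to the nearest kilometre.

3500 km

Δλ = -152.219 − 177.210 = -329.429°; wrapped into (−180°, 180°]: 30.571°.
Δφ = 47.090 − 26.711 = 20.379°.
a = sin²(Δφ/2) + cos φ₁ · cos φ₂ · sin²(Δλ/2) = 0.073565.
c = 2·atan2(√a, √(1−a)) = 0.54934 rad → d = 6371·c ≈ 3499.83 km.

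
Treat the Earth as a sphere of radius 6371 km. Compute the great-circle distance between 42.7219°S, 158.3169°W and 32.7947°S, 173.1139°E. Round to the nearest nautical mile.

1472 nmi

Δλ = 173.1139 − -158.3169 = 331.4308°; wrapped into (−180°, 180°]: -28.5692°.
Δφ = -32.7947 − -42.7219 = 9.9272°.
a = sin²(Δφ/2) + cos φ₁ · cos φ₂ · sin²(Δλ/2) = 0.045083.
c = 2·atan2(√a, √(1−a)) = 0.42791 rad → d = 6371·c ≈ 2726.24 km ≈ 1472.05 nmi.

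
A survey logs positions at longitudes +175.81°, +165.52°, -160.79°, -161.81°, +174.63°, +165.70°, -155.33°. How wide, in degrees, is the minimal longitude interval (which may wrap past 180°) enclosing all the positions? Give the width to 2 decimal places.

39.15°

Sort the longitudes: -161.81°, -160.79°, -155.33°, +165.52°, +165.70°, +174.63°, +175.81°.
Eastward gaps between consecutive values (wrapping around): 1.02°, 5.46°, 320.85°, 0.18°, 8.93°, 1.18°, 22.38°.
Largest gap = 320.85° ⇒ minimal covering band is its complement: 360° − 320.85° = 39.15°.
Band runs from +165.52° eastward to -155.33°, crossing the antimeridian.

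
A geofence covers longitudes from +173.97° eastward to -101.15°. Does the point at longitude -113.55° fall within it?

Band width going east from +173.97° to -101.15°: ((-101.15 − 173.97) mod 360) = 84.88°.
Offset of -113.55° east of the west edge: ((-113.55 − 173.97) mod 360) = 72.48°.
72.48° ≤ 84.88° ⇒ inside.

Yes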